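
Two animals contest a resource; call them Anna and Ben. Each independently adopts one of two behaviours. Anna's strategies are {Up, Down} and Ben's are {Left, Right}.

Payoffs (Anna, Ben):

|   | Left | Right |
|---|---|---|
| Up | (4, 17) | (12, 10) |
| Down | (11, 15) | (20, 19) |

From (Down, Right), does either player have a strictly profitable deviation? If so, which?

Anna at (Down, Right) earns 20; deviating to Up yields 12 — not better.
Ben earns 19; deviating to Left yields 15 — not better.
Neither player can strictly improve; the profile is a Nash equilibrium.

Neither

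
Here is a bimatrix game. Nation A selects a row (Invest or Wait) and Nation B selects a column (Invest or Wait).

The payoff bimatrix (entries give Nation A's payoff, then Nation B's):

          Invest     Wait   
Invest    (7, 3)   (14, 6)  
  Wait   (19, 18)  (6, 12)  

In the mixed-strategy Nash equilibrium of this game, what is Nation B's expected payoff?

8

First find p, the probability Nation A plays Invest, from Nation B's indifference between Invest and Wait: 3p + 18(1−p) = 6p + 12(1−p), giving p = 2/3.
Since Nation B is indifferent in equilibrium, Nation B's expected payoff equals the payoff from either column against (2/3, 1/3). Using Invest: 3(2/3) + 18(1/3) = 8.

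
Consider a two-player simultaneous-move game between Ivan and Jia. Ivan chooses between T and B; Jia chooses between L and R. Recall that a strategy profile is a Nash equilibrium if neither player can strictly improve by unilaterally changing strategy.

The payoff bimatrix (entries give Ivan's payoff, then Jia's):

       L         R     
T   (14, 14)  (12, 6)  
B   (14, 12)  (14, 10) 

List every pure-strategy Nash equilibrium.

(T, L) and (B, L)

(T, L): Ivan gets 14 ≥ 14 from B, and Jia gets 14 ≥ 6 from R — Nash equilibrium.
(T, R): Ivan prefers B (14 > 12); Jia prefers L (14 > 6) — not an equilibrium.
(B, L): Ivan gets 14 ≥ 14 from T, and Jia gets 12 ≥ 10 from R — Nash equilibrium.
(B, R): Jia prefers L (12 > 10) — not an equilibrium.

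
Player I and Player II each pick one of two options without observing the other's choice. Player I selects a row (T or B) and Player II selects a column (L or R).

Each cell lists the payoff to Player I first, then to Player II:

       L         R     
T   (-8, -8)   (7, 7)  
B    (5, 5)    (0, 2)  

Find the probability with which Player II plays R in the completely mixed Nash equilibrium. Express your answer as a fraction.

Let c be the probability that Player II plays L. In a completely mixed equilibrium, Player I must be indifferent between T and B.
Player I's expected payoff from T is −8c + 7(1−c); from B it is 5c.
Setting these equal: −15c + 7 = 5c, so c = 7/20.
Therefore Player II plays R with probability 1 − 7/20 = 13/20.

13/20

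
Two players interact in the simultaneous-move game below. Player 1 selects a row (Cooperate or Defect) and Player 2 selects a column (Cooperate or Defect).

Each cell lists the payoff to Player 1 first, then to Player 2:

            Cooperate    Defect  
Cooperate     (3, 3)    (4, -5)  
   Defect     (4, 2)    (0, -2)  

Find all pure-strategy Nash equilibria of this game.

(Defect, Cooperate)

(Cooperate, Cooperate): Player 1 prefers Defect (4 > 3) — not an equilibrium.
(Cooperate, Defect): Player 2 prefers Cooperate (3 > -5) — not an equilibrium.
(Defect, Cooperate): Player 1 gets 4 ≥ 3 from Cooperate, and Player 2 gets 2 ≥ -2 from Defect — Nash equilibrium.
(Defect, Defect): Player 1 prefers Cooperate (4 > 0); Player 2 prefers Cooperate (2 > -2) — not an equilibrium.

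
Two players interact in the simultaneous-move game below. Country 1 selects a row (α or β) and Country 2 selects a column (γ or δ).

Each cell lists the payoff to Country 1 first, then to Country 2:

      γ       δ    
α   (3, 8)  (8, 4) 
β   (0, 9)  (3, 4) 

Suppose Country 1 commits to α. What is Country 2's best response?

γ

Against α, Country 2 earns 8 from γ and 4 from δ.
So γ is the best response.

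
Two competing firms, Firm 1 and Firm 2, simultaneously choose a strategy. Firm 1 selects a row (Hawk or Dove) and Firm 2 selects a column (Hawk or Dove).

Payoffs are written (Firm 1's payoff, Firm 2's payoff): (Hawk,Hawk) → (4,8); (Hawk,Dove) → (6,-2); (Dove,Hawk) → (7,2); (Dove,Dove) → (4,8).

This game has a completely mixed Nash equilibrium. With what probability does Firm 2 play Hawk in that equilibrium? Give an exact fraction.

Let q be the probability that Firm 2 plays Hawk. In a completely mixed equilibrium, Firm 1 must be indifferent between Hawk and Dove.
Firm 1's expected payoff from Hawk is 4q + 6(1−q); from Dove it is 7q + 4(1−q).
Setting these equal: −2q + 6 = 3q + 4, so q = 2/5.

2/5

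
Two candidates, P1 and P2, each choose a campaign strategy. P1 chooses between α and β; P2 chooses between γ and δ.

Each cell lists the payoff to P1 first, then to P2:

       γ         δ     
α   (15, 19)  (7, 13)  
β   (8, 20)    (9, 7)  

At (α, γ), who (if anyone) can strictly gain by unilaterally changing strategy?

P1 at (α, γ) earns 15; deviating to β yields 8 — not better.
P2 earns 19; deviating to δ yields 13 — not better.
Neither player can strictly improve; the profile is a Nash equilibrium.

Neither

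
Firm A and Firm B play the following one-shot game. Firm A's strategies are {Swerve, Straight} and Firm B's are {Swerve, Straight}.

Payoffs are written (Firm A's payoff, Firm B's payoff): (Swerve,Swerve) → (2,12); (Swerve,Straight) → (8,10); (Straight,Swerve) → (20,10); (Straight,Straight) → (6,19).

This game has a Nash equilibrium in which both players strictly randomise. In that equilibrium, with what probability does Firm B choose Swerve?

Let y be the probability that Firm B plays Swerve. In a completely mixed equilibrium, Firm A must be indifferent between Swerve and Straight.
Firm A's expected payoff from Swerve is 2y + 8(1−y); from Straight it is 20y + 6(1−y).
Setting these equal: −6y + 8 = 14y + 6, so y = 1/10.

1/10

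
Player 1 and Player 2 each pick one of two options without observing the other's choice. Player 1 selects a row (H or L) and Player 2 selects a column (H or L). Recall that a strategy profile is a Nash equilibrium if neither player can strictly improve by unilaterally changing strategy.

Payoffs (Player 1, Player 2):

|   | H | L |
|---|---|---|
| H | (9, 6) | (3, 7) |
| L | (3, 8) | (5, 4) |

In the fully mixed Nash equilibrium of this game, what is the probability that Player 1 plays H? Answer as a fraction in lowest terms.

4/5

Let x be the probability that Player 1 plays H. In a completely mixed equilibrium, Player 2 must be indifferent between H and L.
Player 2's expected payoff from H is 6x + 8(1−x); from L it is 7x + 4(1−x).
Setting these equal: −2x + 8 = 3x + 4, so x = 4/5.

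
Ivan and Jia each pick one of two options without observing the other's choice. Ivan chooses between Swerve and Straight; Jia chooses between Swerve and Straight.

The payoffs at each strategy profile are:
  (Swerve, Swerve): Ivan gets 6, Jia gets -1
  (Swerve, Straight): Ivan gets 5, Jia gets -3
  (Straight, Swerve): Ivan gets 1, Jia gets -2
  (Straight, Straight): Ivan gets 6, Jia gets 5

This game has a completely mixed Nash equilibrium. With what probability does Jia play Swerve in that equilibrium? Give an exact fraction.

Let c be the probability that Jia plays Swerve. In a completely mixed equilibrium, Ivan must be indifferent between Swerve and Straight.
Ivan's expected payoff from Swerve is 6c + 5(1−c); from Straight it is c + 6(1−c).
Setting these equal: c + 5 = −5c + 6, so c = 1/6.

1/6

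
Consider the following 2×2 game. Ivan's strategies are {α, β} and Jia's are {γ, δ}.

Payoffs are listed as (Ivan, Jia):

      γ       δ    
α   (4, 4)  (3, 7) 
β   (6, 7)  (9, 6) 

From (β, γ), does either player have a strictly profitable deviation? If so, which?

Neither

Ivan at (β, γ) earns 6; deviating to α yields 4 — not better.
Jia earns 7; deviating to δ yields 6 — not better.
Neither player can strictly improve; the profile is a Nash equilibrium.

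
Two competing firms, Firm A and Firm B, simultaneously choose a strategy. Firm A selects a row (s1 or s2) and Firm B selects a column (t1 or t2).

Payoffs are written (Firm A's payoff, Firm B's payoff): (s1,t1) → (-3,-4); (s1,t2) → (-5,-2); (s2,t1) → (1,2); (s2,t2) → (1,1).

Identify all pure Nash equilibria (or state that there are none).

(s1, t1): Firm A prefers s2 (1 > -3); Firm B prefers t2 (-2 > -4) — not an equilibrium.
(s1, t2): Firm A prefers s2 (1 > -5) — not an equilibrium.
(s2, t1): Firm A gets 1 ≥ -3 from s1, and Firm B gets 2 ≥ 1 from t2 — Nash equilibrium.
(s2, t2): Firm B prefers t1 (2 > 1) — not an equilibrium.

(s2, t1)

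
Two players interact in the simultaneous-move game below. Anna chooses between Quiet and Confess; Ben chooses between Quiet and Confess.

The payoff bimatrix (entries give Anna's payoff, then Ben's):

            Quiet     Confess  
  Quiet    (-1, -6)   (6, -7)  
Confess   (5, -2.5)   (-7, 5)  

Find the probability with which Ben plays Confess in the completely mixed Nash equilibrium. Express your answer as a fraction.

Let c be the probability that Ben plays Quiet. In a completely mixed equilibrium, Anna must be indifferent between Quiet and Confess.
Anna's expected payoff from Quiet is −c + 6(1−c); from Confess it is 5c − 7(1−c).
Setting these equal: −7c + 6 = 12c − 7, so c = 13/19.
Therefore Ben plays Confess with probability 1 − 13/19 = 6/19.

6/19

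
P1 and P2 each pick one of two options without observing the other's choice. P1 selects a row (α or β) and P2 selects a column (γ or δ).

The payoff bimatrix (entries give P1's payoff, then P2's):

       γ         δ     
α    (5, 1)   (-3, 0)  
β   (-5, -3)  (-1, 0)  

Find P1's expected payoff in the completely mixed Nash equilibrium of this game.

First find y, the probability P2 plays γ, from P1's indifference between α and β: 5y − 3(1−y) = −5y − (1−y), giving y = 1/6.
Since P1 is indifferent in equilibrium, P1's expected payoff equals the payoff from either row against (1/6, 5/6). Using α: 5(1/6) − 3(5/6) = -5/3.

-5/3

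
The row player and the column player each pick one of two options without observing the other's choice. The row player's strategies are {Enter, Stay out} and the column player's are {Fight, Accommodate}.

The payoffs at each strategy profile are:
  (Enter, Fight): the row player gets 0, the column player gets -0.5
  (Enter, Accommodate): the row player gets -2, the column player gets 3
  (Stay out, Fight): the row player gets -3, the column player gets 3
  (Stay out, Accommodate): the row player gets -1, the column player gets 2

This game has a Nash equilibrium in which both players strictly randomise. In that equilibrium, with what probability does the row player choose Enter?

Let r be the probability that the row player plays Enter. In a completely mixed equilibrium, the column player must be indifferent between Fight and Accommodate.
The column player's expected payoff from Fight is −0.5r + 3(1−r); from Accommodate it is 3r + 2(1−r).
Setting these equal: −3.5r + 3 = r + 2, so r = 2/9.

2/9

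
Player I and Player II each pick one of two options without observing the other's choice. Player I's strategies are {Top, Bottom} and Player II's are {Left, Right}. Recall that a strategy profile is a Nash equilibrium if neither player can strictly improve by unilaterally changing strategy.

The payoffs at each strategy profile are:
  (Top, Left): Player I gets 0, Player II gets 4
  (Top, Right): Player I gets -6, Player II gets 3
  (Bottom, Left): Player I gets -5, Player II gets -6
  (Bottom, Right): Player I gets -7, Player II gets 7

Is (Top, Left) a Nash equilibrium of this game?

At (Top, Left), Player I earns 0; switching to Bottom would give -5, so Player I has no profitable deviation.
Player II earns 4; switching to Right would give 3, so Player II has no profitable deviation.
Neither player can gain by a unilateral deviation, so this profile is a Nash equilibrium.

Yes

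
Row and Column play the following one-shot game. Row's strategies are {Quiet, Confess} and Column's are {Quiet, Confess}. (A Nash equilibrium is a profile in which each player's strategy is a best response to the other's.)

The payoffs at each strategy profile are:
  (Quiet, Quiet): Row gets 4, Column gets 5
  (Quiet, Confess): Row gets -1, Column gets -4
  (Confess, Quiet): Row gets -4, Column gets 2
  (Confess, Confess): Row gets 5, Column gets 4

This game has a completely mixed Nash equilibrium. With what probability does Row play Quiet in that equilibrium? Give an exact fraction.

Let x be the probability that Row plays Quiet. In a completely mixed equilibrium, Column must be indifferent between Quiet and Confess.
Column's expected payoff from Quiet is 5x + 2(1−x); from Confess it is −4x + 4(1−x).
Setting these equal: 3x + 2 = −8x + 4, so x = 2/11.

2/11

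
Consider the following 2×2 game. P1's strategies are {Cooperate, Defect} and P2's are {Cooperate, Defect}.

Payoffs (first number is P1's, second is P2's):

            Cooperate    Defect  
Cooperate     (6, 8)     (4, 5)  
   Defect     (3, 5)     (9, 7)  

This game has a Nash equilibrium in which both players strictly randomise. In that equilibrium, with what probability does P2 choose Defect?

Let q be the probability that P2 plays Cooperate. In a completely mixed equilibrium, P1 must be indifferent between Cooperate and Defect.
P1's expected payoff from Cooperate is 6q + 4(1−q); from Defect it is 3q + 9(1−q).
Setting these equal: 2q + 4 = −6q + 9, so q = 5/8.
Therefore P2 plays Defect with probability 1 − 5/8 = 3/8.

3/8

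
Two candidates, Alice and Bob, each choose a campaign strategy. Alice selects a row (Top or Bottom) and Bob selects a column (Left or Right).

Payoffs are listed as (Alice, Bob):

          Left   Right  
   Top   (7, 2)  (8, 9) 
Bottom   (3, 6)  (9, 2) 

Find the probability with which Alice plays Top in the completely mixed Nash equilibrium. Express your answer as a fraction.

Let r be the probability that Alice plays Top. In a completely mixed equilibrium, Bob must be indifferent between Left and Right.
Bob's expected payoff from Left is 2r + 6(1−r); from Right it is 9r + 2(1−r).
Setting these equal: −4r + 6 = 7r + 2, so r = 4/11.

4/11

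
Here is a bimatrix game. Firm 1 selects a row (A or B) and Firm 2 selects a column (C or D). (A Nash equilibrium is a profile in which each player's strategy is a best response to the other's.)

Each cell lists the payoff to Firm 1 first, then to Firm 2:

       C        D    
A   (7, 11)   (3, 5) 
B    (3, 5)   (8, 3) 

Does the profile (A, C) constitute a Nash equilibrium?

At (A, C), Firm 1 earns 7; switching to B would give 3, so Firm 1 has no profitable deviation.
Firm 2 earns 11; switching to D would give 5, so Firm 2 has no profitable deviation.
Neither player can gain by a unilateral deviation, so this profile is a Nash equilibrium.

Yes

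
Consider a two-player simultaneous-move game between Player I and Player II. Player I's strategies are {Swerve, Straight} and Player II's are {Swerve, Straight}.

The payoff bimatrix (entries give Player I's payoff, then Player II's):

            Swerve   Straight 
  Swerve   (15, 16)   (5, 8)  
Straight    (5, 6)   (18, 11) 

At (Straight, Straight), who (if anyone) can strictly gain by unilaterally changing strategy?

Player I at (Straight, Straight) earns 18; deviating to Swerve yields 5 — not better.
Player II earns 11; deviating to Swerve yields 6 — not better.
Neither player can strictly improve; the profile is a Nash equilibrium.

Neither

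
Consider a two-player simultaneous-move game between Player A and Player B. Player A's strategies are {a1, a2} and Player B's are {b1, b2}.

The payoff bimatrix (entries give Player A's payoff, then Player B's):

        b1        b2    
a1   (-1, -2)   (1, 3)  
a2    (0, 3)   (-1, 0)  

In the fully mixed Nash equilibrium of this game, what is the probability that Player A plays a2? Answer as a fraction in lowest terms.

Let x be the probability that Player A plays a1. In a completely mixed equilibrium, Player B must be indifferent between b1 and b2.
Player B's expected payoff from b1 is −2x + 3(1−x); from b2 it is 3x.
Setting these equal: −5x + 3 = 3x, so x = 3/8.
Therefore Player A plays a2 with probability 1 − 3/8 = 5/8.

5/8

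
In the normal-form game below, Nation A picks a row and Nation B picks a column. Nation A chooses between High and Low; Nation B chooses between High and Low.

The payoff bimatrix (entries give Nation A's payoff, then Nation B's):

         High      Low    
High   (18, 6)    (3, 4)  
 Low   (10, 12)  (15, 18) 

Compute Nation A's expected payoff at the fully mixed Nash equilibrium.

First find q, the probability Nation B plays High, from Nation A's indifference between High and Low: 18q + 3(1−q) = 10q + 15(1−q), giving q = 3/5.
Since Nation A is indifferent in equilibrium, Nation A's expected payoff equals the payoff from either row against (3/5, 2/5). Using High: 18(3/5) + 3(2/5) = 12.

12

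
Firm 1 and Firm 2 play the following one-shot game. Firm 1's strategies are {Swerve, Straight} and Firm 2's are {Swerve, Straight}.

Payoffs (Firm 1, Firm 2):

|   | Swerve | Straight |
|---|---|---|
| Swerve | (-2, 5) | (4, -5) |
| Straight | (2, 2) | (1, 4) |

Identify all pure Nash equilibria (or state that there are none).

none

(Swerve, Swerve): Firm 1 prefers Straight (2 > -2) — not an equilibrium.
(Swerve, Straight): Firm 2 prefers Swerve (5 > -5) — not an equilibrium.
(Straight, Swerve): Firm 2 prefers Straight (4 > 2) — not an equilibrium.
(Straight, Straight): Firm 1 prefers Swerve (4 > 1) — not an equilibrium.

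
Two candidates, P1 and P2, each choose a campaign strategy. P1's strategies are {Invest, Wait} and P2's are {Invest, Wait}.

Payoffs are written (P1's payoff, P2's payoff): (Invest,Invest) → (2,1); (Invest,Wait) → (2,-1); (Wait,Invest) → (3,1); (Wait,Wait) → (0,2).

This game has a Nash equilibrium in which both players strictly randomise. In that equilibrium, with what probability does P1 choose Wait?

2/3

Let p be the probability that P1 plays Invest. In a completely mixed equilibrium, P2 must be indifferent between Invest and Wait.
P2's expected payoff from Invest is p + (1−p); from Wait it is −p + 2(1−p).
Setting these equal: 1 = −3p + 2, so p = 1/3.
Therefore P1 plays Wait with probability 1 − 1/3 = 2/3.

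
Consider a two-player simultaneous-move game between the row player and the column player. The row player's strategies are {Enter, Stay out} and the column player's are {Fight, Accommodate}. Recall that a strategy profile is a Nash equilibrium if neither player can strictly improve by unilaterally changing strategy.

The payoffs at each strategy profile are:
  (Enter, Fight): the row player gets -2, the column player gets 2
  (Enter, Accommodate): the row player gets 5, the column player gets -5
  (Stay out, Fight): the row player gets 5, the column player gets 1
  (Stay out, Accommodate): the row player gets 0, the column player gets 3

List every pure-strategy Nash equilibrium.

(Enter, Fight): the row player prefers Stay out (5 > -2) — not an equilibrium.
(Enter, Accommodate): the column player prefers Fight (2 > -5) — not an equilibrium.
(Stay out, Fight): the column player prefers Accommodate (3 > 1) — not an equilibrium.
(Stay out, Accommodate): the row player prefers Enter (5 > 0) — not an equilibrium.

none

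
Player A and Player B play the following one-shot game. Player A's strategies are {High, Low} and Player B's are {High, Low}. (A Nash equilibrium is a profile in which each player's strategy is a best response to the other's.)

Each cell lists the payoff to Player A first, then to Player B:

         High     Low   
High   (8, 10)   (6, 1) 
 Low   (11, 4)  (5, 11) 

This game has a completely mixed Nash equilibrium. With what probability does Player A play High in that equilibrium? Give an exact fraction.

7/16

Let p be the probability that Player A plays High. In a completely mixed equilibrium, Player B must be indifferent between High and Low.
Player B's expected payoff from High is 10p + 4(1−p); from Low it is p + 11(1−p).
Setting these equal: 6p + 4 = −10p + 11, so p = 7/16.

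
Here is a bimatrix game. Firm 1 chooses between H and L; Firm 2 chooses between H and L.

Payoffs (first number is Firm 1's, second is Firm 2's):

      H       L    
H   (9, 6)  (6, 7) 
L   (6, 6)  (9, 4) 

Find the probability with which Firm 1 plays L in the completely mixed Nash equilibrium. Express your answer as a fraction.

Let r be the probability that Firm 1 plays H. In a completely mixed equilibrium, Firm 2 must be indifferent between H and L.
Firm 2's expected payoff from H is 6r + 6(1−r); from L it is 7r + 4(1−r).
Setting these equal: 6 = 3r + 4, so r = 2/3.
Therefore Firm 1 plays L with probability 1 − 2/3 = 1/3.

1/3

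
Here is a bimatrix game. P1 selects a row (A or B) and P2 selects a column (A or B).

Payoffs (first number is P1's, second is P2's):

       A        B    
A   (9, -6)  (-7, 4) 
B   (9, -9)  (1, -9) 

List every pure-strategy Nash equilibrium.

(B, A) and (B, B)

(A, A): P2 prefers B (4 > -6) — not an equilibrium.
(A, B): P1 prefers B (1 > -7) — not an equilibrium.
(B, A): P1 gets 9 ≥ 9 from A, and P2 gets -9 ≥ -9 from B — Nash equilibrium.
(B, B): P1 gets 1 ≥ -7 from A, and P2 gets -9 ≥ -9 from A — Nash equilibrium.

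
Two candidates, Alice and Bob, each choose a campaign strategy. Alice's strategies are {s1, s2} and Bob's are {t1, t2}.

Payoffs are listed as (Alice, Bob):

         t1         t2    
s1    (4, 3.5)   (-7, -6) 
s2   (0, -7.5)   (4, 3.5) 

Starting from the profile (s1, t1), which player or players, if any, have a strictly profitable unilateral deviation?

Alice at (s1, t1) earns 4; deviating to s2 yields 0 — not better.
Bob earns 3.5; deviating to t2 yields -6 — not better.
Neither player can strictly improve; the profile is a Nash equilibrium.

Neither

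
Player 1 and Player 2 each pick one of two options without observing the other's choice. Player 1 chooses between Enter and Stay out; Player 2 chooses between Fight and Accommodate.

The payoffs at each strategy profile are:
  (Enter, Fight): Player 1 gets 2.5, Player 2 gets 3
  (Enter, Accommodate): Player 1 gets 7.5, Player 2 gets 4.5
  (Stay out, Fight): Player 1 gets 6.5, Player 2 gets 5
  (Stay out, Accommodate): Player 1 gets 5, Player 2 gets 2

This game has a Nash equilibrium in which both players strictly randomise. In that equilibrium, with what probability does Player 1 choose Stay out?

1/3

Let x be the probability that Player 1 plays Enter. In a completely mixed equilibrium, Player 2 must be indifferent between Fight and Accommodate.
Player 2's expected payoff from Fight is 3x + 5(1−x); from Accommodate it is 4.5x + 2(1−x).
Setting these equal: −2x + 5 = 2.5x + 2, so x = 2/3.
Therefore Player 1 plays Stay out with probability 1 − 2/3 = 1/3.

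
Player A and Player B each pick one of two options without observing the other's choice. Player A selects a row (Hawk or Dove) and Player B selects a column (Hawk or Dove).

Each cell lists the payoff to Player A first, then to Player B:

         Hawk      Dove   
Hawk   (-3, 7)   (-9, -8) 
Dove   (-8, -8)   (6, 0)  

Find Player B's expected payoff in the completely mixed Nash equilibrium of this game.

-64/23

First find p, the probability Player A plays Hawk, from Player B's indifference between Hawk and Dove: 7p − 8(1−p) = −8p, giving p = 8/23.
Since Player B is indifferent in equilibrium, Player B's expected payoff equals the payoff from either column against (8/23, 15/23). Using Hawk: 7(8/23) − 8(15/23) = -64/23.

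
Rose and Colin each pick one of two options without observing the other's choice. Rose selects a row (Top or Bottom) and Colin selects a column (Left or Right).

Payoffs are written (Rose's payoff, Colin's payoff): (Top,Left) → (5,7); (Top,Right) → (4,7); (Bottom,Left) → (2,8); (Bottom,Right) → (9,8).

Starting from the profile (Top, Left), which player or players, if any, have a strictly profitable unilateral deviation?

Neither

Rose at (Top, Left) earns 5; deviating to Bottom yields 2 — not better.
Colin earns 7; deviating to Right yields 7 — not better.
Neither player can strictly improve; the profile is a Nash equilibrium.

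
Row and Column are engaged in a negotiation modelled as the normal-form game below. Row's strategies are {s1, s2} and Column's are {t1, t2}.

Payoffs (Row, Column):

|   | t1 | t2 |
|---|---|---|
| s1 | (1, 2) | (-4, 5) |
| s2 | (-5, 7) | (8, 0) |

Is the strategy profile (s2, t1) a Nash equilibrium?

No

At (s2, t1), Row earns -5; switching to s1 would give 1, so Row would deviate.
Column earns 7; switching to t2 would give 0, so Column has no profitable deviation.
Since at least one player can profitably deviate, this is not a Nash equilibrium.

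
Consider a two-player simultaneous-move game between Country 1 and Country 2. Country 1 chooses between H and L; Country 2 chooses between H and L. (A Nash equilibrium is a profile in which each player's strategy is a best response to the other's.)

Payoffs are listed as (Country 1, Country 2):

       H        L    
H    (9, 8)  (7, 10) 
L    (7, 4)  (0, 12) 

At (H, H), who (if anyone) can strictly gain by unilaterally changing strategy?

Country 2

Country 1 at (H, H) earns 9; deviating to L yields 7 — not better.
Country 2 earns 8; deviating to L yields 10 — a strict improvement.
Only Country 2 has a strictly profitable deviation.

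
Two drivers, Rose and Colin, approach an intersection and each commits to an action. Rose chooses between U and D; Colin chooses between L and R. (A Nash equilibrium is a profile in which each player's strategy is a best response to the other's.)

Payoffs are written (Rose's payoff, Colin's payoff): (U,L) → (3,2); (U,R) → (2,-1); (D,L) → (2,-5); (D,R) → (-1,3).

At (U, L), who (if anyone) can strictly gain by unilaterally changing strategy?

Rose at (U, L) earns 3; deviating to D yields 2 — not better.
Colin earns 2; deviating to R yields -1 — not better.
Neither player can strictly improve; the profile is a Nash equilibrium.

Neither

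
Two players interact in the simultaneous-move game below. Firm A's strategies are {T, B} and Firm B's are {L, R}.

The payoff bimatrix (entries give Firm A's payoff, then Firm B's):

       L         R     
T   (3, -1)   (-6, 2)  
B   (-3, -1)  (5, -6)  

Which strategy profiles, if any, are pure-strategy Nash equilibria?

none

(T, L): Firm B prefers R (2 > -1) — not an equilibrium.
(T, R): Firm A prefers B (5 > -6) — not an equilibrium.
(B, L): Firm A prefers T (3 > -3) — not an equilibrium.
(B, R): Firm B prefers L (-1 > -6) — not an equilibrium.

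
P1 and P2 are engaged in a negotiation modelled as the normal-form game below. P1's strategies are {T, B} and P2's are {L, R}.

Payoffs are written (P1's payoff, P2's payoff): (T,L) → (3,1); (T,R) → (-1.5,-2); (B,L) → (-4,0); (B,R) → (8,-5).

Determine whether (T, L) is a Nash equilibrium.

Yes

At (T, L), P1 earns 3; switching to B would give -4, so P1 has no profitable deviation.
P2 earns 1; switching to R would give -2, so P2 has no profitable deviation.
Neither player can gain by a unilateral deviation, so this profile is a Nash equilibrium.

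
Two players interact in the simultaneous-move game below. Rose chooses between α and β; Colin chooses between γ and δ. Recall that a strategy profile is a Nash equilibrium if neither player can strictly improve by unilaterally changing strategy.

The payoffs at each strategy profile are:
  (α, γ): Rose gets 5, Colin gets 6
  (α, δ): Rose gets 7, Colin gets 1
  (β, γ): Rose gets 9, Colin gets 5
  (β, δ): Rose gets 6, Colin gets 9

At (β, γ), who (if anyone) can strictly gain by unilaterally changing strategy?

Colin

Rose at (β, γ) earns 9; deviating to α yields 5 — not better.
Colin earns 5; deviating to δ yields 9 — a strict improvement.
Only Colin has a strictly profitable deviation.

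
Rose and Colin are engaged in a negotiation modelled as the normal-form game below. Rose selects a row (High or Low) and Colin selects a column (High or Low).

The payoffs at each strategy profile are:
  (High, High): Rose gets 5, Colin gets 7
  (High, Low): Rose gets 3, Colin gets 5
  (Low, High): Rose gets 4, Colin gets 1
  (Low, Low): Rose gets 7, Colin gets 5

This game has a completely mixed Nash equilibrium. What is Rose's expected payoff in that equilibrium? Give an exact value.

23/5

First find q, the probability Colin plays High, from Rose's indifference between High and Low: 5q + 3(1−q) = 4q + 7(1−q), giving q = 4/5.
Since Rose is indifferent in equilibrium, Rose's expected payoff equals the payoff from either row against (4/5, 1/5). Using High: 5(4/5) + 3(1/5) = 23/5.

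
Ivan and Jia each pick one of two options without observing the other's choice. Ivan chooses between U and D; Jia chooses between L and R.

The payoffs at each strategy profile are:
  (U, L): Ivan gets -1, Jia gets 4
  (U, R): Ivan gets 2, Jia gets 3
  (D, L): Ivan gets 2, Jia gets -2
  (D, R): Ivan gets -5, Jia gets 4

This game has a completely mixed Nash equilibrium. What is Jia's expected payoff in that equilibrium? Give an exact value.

First find p, the probability Ivan plays U, from Jia's indifference between L and R: 4p − 2(1−p) = 3p + 4(1−p), giving p = 6/7.
Since Jia is indifferent in equilibrium, Jia's expected payoff equals the payoff from either column against (6/7, 1/7). Using L: 4(6/7) − 2(1/7) = 22/7.

22/7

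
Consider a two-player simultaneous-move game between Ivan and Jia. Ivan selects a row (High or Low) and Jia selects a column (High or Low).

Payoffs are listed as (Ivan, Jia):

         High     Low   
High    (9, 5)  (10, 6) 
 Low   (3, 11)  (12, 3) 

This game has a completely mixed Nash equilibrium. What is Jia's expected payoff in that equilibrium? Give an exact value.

First find p, the probability Ivan plays High, from Jia's indifference between High and Low: 5p + 11(1−p) = 6p + 3(1−p), giving p = 8/9.
Since Jia is indifferent in equilibrium, Jia's expected payoff equals the payoff from either column against (8/9, 1/9). Using High: 5(8/9) + 11(1/9) = 17/3.

17/3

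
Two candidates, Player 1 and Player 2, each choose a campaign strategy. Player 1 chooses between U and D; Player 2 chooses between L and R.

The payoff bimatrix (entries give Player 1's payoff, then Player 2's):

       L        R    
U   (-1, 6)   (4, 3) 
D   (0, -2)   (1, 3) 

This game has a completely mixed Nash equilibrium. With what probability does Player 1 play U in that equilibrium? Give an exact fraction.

Let x be the probability that Player 1 plays U. In a completely mixed equilibrium, Player 2 must be indifferent between L and R.
Player 2's expected payoff from L is 6x − 2(1−x); from R it is 3x + 3(1−x).
Setting these equal: 8x − 2 = 3, so x = 5/8.

5/8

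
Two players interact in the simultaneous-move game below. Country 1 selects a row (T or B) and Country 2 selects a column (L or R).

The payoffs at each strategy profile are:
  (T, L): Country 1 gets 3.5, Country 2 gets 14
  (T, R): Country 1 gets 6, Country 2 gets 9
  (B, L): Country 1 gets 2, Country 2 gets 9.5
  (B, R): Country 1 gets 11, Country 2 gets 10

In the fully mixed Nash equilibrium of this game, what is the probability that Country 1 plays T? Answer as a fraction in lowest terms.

Let x be the probability that Country 1 plays T. In a completely mixed equilibrium, Country 2 must be indifferent between L and R.
Country 2's expected payoff from L is 14x + 9.5(1−x); from R it is 9x + 10(1−x).
Setting these equal: 4.5x + 9.5 = −x + 10, so x = 1/11.

1/11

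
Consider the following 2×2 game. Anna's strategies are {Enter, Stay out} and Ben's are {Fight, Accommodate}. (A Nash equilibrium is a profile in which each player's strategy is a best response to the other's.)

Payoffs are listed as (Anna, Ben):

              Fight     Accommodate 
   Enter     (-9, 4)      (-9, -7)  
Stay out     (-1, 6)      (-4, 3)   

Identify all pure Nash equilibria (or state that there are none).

(Stay out, Fight)

(Enter, Fight): Anna prefers Stay out (-1 > -9) — not an equilibrium.
(Enter, Accommodate): Anna prefers Stay out (-4 > -9); Ben prefers Fight (4 > -7) — not an equilibrium.
(Stay out, Fight): Anna gets -1 ≥ -9 from Enter, and Ben gets 6 ≥ 3 from Accommodate — Nash equilibrium.
(Stay out, Accommodate): Ben prefers Fight (6 > 3) — not an equilibrium.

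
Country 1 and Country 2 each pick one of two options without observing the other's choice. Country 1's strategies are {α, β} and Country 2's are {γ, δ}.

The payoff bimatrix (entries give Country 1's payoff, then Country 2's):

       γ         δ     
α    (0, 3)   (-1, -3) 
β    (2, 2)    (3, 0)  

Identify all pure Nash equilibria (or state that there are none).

(β, γ)

(α, γ): Country 1 prefers β (2 > 0) — not an equilibrium.
(α, δ): Country 1 prefers β (3 > -1); Country 2 prefers γ (3 > -3) — not an equilibrium.
(β, γ): Country 1 gets 2 ≥ 0 from α, and Country 2 gets 2 ≥ 0 from δ — Nash equilibrium.
(β, δ): Country 2 prefers γ (2 > 0) — not an equilibrium.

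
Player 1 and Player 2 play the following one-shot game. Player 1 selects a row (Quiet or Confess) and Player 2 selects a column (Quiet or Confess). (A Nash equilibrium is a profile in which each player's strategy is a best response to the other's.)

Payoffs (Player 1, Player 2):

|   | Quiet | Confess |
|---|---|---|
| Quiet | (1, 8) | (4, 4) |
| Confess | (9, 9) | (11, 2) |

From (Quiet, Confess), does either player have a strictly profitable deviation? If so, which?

Player 1 at (Quiet, Confess) earns 4; deviating to Confess yields 11 — a strict improvement.
Player 2 earns 4; deviating to Quiet yields 8 — a strict improvement.
Both Player 1 and Player 2 have strictly profitable deviations.

Both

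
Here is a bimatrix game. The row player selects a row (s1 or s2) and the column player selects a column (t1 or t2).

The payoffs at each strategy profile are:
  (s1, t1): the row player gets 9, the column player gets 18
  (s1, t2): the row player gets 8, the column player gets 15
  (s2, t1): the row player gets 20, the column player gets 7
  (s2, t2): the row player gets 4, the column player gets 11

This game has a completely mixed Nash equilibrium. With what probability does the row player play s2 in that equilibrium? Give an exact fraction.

Let p be the probability that the row player plays s1. In a completely mixed equilibrium, the column player must be indifferent between t1 and t2.
The column player's expected payoff from t1 is 18p + 7(1−p); from t2 it is 15p + 11(1−p).
Setting these equal: 11p + 7 = 4p + 11, so p = 4/7.
Therefore the row player plays s2 with probability 1 − 4/7 = 3/7.

3/7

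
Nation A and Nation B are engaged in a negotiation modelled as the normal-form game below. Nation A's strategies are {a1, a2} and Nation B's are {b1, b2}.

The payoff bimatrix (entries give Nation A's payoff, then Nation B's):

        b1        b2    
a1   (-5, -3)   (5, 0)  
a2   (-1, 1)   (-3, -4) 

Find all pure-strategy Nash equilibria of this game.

(a1, b1): Nation A prefers a2 (-1 > -5); Nation B prefers b2 (0 > -3) — not an equilibrium.
(a1, b2): Nation A gets 5 ≥ -3 from a2, and Nation B gets 0 ≥ -3 from b1 — Nash equilibrium.
(a2, b1): Nation A gets -1 ≥ -5 from a1, and Nation B gets 1 ≥ -4 from b2 — Nash equilibrium.
(a2, b2): Nation A prefers a1 (5 > -3); Nation B prefers b1 (1 > -4) — not an equilibrium.

(a1, b2) and (a2, b1)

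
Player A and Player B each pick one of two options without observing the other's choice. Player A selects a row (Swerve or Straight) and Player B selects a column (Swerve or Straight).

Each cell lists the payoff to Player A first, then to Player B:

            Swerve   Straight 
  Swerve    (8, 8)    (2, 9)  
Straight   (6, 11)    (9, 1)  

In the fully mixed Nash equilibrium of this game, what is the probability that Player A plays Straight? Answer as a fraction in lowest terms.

1/11

Let x be the probability that Player A plays Swerve. In a completely mixed equilibrium, Player B must be indifferent between Swerve and Straight.
Player B's expected payoff from Swerve is 8x + 11(1−x); from Straight it is 9x + (1−x).
Setting these equal: −3x + 11 = 8x + 1, so x = 10/11.
Therefore Player A plays Straight with probability 1 − 10/11 = 1/11.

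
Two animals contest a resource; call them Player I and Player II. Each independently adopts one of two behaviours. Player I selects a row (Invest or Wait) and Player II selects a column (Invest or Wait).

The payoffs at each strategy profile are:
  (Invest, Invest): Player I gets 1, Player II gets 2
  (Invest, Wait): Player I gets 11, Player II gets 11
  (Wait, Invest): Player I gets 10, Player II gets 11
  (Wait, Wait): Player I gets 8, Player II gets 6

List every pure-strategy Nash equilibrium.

(Invest, Invest): Player I prefers Wait (10 > 1); Player II prefers Wait (11 > 2) — not an equilibrium.
(Invest, Wait): Player I gets 11 ≥ 8 from Wait, and Player II gets 11 ≥ 2 from Invest — Nash equilibrium.
(Wait, Invest): Player I gets 10 ≥ 1 from Invest, and Player II gets 11 ≥ 6 from Wait — Nash equilibrium.
(Wait, Wait): Player I prefers Invest (11 > 8); Player II prefers Invest (11 > 6) — not an equilibrium.

(Invest, Wait) and (Wait, Invest)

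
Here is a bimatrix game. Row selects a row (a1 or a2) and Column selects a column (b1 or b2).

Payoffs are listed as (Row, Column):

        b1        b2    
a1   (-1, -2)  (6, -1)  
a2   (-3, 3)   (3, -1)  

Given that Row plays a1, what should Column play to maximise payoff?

Against a1, Column earns -2 from b1 and -1 from b2.
So b2 is the best response.

b2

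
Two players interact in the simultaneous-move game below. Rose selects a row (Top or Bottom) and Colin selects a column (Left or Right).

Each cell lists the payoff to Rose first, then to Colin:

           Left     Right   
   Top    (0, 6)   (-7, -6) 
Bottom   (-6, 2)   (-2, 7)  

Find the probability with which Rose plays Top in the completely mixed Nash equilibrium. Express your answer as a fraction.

5/17

Let x be the probability that Rose plays Top. In a completely mixed equilibrium, Colin must be indifferent between Left and Right.
Colin's expected payoff from Left is 6x + 2(1−x); from Right it is −6x + 7(1−x).
Setting these equal: 4x + 2 = −13x + 7, so x = 5/17.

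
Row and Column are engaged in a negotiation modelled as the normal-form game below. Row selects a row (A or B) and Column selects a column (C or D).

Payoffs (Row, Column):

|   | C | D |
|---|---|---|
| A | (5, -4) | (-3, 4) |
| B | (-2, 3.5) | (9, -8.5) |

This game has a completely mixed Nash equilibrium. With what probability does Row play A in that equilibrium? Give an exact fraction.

3/5

Let r be the probability that Row plays A. In a completely mixed equilibrium, Column must be indifferent between C and D.
Column's expected payoff from C is −4r + 3.5(1−r); from D it is 4r − 8.5(1−r).
Setting these equal: −7.5r + 3.5 = 12.5r − 8.5, so r = 3/5.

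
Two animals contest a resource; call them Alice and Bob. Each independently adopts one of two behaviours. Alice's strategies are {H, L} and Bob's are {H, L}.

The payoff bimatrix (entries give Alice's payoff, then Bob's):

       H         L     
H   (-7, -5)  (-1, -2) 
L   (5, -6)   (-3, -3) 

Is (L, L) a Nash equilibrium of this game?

At (L, L), Alice earns -3; switching to H would give -1, so Alice would deviate.
Bob earns -3; switching to H would give -6, so Bob has no profitable deviation.
Since at least one player can profitably deviate, this is not a Nash equilibrium.

No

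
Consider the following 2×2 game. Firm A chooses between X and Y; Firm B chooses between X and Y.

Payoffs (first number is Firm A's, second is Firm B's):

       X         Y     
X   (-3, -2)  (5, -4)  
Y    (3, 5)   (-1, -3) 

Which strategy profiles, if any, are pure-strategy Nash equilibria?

(Y, X)

(X, X): Firm A prefers Y (3 > -3) — not an equilibrium.
(X, Y): Firm B prefers X (-2 > -4) — not an equilibrium.
(Y, X): Firm A gets 3 ≥ -3 from X, and Firm B gets 5 ≥ -3 from Y — Nash equilibrium.
(Y, Y): Firm A prefers X (5 > -1); Firm B prefers X (5 > -3) — not an equilibrium.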